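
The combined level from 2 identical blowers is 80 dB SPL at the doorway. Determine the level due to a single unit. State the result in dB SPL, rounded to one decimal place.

2 equal contributions raise the level by 10·log₁₀ 2 = 3.010 dB, so each unit alone gives 80 − 3.010.

77.0 dB SPL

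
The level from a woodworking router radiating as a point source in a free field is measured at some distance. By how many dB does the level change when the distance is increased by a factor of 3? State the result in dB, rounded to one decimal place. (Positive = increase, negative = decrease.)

-9.5 dB

Point-source spreading: ΔL = −20·log₁₀(r₂/r₁).
ΔL = −20·log₁₀(3) = -9.54 dB.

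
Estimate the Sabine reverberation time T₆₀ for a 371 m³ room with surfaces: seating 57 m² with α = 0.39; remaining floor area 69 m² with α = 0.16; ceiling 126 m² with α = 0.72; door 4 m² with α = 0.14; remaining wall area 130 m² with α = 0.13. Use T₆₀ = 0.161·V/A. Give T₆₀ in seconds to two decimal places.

Summing Sᵢαᵢ: 57·0.39 + 69·0.16 + 126·0.72 + 4·0.14 + 130·0.13 = 141.45 m².
T₆₀ = 0.161·V/A = 0.161·371/141.45 = 0.422 s.

0.42 s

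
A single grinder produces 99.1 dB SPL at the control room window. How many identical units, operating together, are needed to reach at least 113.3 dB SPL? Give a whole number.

27

The shortfall is 113.3 − 99.1 = 14.2 dB, and N units add 10·log₁₀ N, so need 10·log₁₀ N ≥ 14.2.
N ≥ 10^(14.2/10) = 26.303, so N = 27.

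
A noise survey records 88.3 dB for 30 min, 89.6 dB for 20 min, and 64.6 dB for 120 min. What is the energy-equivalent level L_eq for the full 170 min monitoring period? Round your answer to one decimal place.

L_eq = 10·log₁₀[(1/T)·Σ tᵢ·10^(Lᵢ/10)] with T = 170 min.
Σ tᵢ·10^(Lᵢ/10) = 30·10^(88.3/10) + 20·10^(89.6/10) + 120·10^(64.6/10) = 3.887e+10.
L_eq = 10·log₁₀(3.887e+10/170) = 83.59 dB.

83.6 dB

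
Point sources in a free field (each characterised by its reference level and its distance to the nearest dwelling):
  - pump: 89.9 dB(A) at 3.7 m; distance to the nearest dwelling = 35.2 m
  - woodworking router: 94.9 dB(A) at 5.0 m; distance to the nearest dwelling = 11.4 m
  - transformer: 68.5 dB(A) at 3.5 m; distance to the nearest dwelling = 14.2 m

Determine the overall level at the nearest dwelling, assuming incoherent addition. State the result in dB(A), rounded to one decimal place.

First find each source's level at the receiver (point-source: −20·log₁₀(r/r_ref)), then combine on an intensity basis.
pump: 89.9 − 20·log₁₀(35.2/3.7) = 89.9 − 19.57 = 70.33 dB(A).
woodworking router: 94.9 − 20·log₁₀(11.4/5.0) = 94.9 − 7.16 = 87.74 dB(A).
transformer: 68.5 − 20·log₁₀(14.2/3.5) = 68.5 − 12.16 = 56.34 dB(A).
Σ 10^(L/10) = 6.057e+08 → L_total = 10·log₁₀(6.057e+08) = 87.82 dB(A).

87.8 dB(A)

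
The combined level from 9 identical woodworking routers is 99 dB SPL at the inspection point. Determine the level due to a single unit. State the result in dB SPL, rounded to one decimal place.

For N identical incoherent sources L_total = L₁ + 10·log₁₀ N, so L₁ = 99 − 10·log₁₀(9) = 99 − 9.542.

89.5 dB SPL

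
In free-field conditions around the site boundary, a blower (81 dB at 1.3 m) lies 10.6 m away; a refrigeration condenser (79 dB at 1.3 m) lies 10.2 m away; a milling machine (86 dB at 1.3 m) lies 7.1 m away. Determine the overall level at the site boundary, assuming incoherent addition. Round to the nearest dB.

72 dB

First find each source's level at the receiver (point-source: −20·log₁₀(r/r_ref)), then combine on an intensity basis.
blower: 81 − 20·log₁₀(10.6/1.3) = 81 − 18.23 = 62.77 dB.
refrigeration condenser: 79 − 20·log₁₀(10.2/1.3) = 79 − 17.89 = 61.11 dB.
milling machine: 86 − 20·log₁₀(7.1/1.3) = 86 − 14.75 = 71.25 dB.
Σ 10^(L/10) = 1.653e+07 → L_total = 10·log₁₀(1.653e+07) = 72.18 dB.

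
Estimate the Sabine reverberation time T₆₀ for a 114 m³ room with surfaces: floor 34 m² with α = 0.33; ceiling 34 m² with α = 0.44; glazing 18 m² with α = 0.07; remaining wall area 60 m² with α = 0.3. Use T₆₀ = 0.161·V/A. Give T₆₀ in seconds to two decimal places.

Total absorption A = 34·0.33 + 34·0.44 + 18·0.07 + 60·0.3 = 45.44 m² sabins.
T₆₀ = 0.161·V/A = 0.161·114/45.44 = 0.404 s.

0.40 s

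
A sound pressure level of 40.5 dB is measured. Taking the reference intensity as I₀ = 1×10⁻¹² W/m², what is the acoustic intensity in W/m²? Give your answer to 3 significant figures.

I = I₀·10^(L/10) = 10⁻¹² × 10^(40.5/10) = 10^(-7.950).

1.12e-08 W/m²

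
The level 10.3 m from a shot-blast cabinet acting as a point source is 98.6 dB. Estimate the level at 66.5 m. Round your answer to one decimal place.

Point-source attenuation: ΔL = 20·log₁₀(r₂/r₁) = 20·log₁₀(66.5/10.3) = 16.200 dB.
L₂ = 98.6 − 20·log₁₀(66.5/10.3) = 98.6 − 16.200 = 82.40 dB.

82.4 dB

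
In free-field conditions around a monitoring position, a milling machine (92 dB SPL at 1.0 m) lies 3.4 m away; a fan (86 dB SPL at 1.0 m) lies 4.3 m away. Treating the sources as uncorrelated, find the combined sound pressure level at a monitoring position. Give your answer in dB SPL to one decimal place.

82.0 dB SPL

Apply inverse-square spreading to bring every level to the receiver, then sum 10^(L/10).
milling machine: 92 − 20·log₁₀(3.4/1.0) = 92 − 10.63 = 81.37 dB SPL.
fan: 86 − 20·log₁₀(4.3/1.0) = 86 − 12.67 = 73.33 dB SPL.
Σ 10^(L/10) = 1.586e+08 → L_total = 10·log₁₀(1.586e+08) = 82.00 dB SPL.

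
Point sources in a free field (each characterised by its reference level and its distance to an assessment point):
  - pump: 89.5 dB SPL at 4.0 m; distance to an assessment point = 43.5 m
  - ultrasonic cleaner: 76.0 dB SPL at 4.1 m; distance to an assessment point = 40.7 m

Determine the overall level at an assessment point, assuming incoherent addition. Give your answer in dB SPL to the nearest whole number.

69 dB SPL

Apply inverse-square spreading to bring every level to the receiver, then sum 10^(L/10).
pump: 89.5 − 20·log₁₀(43.5/4.0) = 89.5 − 20.73 = 68.77 dB SPL.
ultrasonic cleaner: 76.0 − 20·log₁₀(40.7/4.1) = 76.0 − 19.94 = 56.06 dB SPL.
Σ 10^(L/10) = 7.940e+06 → L_total = 10·log₁₀(7.940e+06) = 69.00 dB SPL.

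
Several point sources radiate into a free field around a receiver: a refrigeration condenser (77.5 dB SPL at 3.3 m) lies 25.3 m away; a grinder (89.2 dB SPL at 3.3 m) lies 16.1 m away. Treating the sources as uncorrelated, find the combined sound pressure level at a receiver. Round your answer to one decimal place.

Apply inverse-square spreading to bring every level to the receiver, then sum 10^(L/10).
refrigeration condenser: 77.5 − 20·log₁₀(25.3/3.3) = 77.5 − 17.69 = 59.81 dB SPL.
grinder: 89.2 − 20·log₁₀(16.1/3.3) = 89.2 − 13.77 = 75.43 dB SPL.
Σ 10^(L/10) = 3.590e+07 → L_total = 10·log₁₀(3.590e+07) = 75.55 dB SPL.

75.6 dB SPL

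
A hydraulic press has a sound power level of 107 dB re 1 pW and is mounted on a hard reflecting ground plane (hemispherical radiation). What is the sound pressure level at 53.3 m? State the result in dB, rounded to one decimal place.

64.5 dB

The power spreads over a hemisphere of area 2π·r², so L_p = L_w − 10·log₁₀(2π·r²).
2π·r² = 1.785e+04 m², 10·log₁₀ of that is 42.516 dB.
L_p = 107 − 42.516 = 64.48 dB.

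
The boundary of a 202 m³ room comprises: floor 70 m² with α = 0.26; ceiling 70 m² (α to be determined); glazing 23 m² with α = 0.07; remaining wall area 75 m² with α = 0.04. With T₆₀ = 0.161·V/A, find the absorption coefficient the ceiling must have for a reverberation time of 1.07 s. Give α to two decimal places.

From T₆₀ = 0.161·V/A, the target T₆₀ = 1.07 s needs A = 0.161·202/1.07 = 30.39 m².
Absorption from the other surfaces = 70·0.26 + 23·0.07 + 75·0.04 = 22.81 m², so the ceiling must supply 7.58 m² over 70 m².
α = 7.58/70 = 0.108.

0.11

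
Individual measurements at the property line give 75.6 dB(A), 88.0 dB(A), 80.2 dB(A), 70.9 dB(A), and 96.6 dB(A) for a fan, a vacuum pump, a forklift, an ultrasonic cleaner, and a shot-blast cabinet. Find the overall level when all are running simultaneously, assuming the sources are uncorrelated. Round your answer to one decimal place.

Incoherent sources combine by intensity addition: L_total = 10·log₁₀(Σ 10^(L_i/10)).
Σ 10^(L/10) = 10^(75.6/10) + 10^(88.0/10) + 10^(80.2/10) + 10^(70.9/10) + 10^(96.6/10) = 5.355e+09.
L_total = 10·log₁₀(5.355e+09) = 97.29 dB(A).

97.3 dB(A)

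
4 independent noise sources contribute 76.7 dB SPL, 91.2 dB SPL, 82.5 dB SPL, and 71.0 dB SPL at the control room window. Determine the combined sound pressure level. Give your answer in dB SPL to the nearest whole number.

92 dB SPL

For uncorrelated sources the intensities add, so convert each level to linear form, sum, and take 10·log₁₀ of the total.
Σ 10^(L/10) = 10^(76.7/10) + 10^(91.2/10) + 10^(82.5/10) + 10^(71.0/10) = 1.555e+09.
L_total = 10·log₁₀(1.555e+09) = 91.92 dB SPL.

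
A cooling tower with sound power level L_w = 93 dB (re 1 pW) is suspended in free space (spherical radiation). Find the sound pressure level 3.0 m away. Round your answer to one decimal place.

Free-field spherical radiation: L_p = L_w − 10·log₁₀(4π·r²), r = 3.0 m.
4π·r² = 113.1 m², 10·log₁₀ of that is 20.535 dB.
L_p = 93 − 20.535 = 72.47 dB.

72.5 dB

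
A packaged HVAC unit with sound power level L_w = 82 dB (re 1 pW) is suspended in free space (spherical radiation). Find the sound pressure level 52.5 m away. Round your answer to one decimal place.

L_p = L_w − 10·log₁₀(4π·r²) with r = 52.5 m.
4π·r² = 3.464e+04 m², 10·log₁₀ of that is 45.395 dB.
L_p = 82 − 45.395 = 36.60 dB.

36.6 dB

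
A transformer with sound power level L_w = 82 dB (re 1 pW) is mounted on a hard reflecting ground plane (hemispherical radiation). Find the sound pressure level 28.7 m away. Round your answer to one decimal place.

The power spreads over a hemisphere of area 2π·r², so L_p = L_w − 10·log₁₀(2π·r²).
2π·r² = 5175 m², 10·log₁₀ of that is 37.139 dB.
L_p = 82 − 37.139 = 44.86 dB.

44.9 dB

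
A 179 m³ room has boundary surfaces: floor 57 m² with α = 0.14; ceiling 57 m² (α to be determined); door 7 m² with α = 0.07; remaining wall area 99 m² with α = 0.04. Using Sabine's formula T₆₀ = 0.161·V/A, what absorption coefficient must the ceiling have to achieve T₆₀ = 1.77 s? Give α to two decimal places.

From T₆₀ = 0.161·V/A, the target T₆₀ = 1.77 s needs A = 0.161·179/1.77 = 16.28 m².
Absorption from the other surfaces = 57·0.14 + 7·0.07 + 99·0.04 = 12.43 m², so the ceiling must supply 3.85 m² over 57 m².
α = 3.85/57 = 0.068.

0.07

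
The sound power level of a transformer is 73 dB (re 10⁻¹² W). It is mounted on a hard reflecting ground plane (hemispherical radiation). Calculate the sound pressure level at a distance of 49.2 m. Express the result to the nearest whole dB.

Free-field hemispherical radiation: L_p = L_w − 10·log₁₀(2π·r²), r = 49.2 m.
2π·r² = 1.521e+04 m², 10·log₁₀ of that is 41.821 dB.
L_p = 73 − 41.821 = 31.18 dB.

31 dB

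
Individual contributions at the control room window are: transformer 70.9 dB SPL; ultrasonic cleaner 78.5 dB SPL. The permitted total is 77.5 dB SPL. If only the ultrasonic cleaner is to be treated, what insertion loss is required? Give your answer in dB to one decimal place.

2.1 dB

Everything except the ultrasonic cleaner sums to 10^(70.9/10) = 1.230e+07 in linear terms, 70.90 dB SPL.
The limit corresponds to 10^(77.5/10) = 5.623e+07; subtracting the fixed part leaves 4.393e+07 for the ultrasonic cleaner, i.e. 76.43 dB SPL.
So the ultrasonic cleaner must be reduced from 78.5 to 76.43 dB SPL: IL = 2.07 dB.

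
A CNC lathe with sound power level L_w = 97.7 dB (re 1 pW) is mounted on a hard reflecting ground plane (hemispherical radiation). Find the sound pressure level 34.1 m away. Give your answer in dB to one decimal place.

Free-field hemispherical radiation: L_p = L_w − 10·log₁₀(2π·r²), r = 34.1 m.
2π·r² = 7306 m², 10·log₁₀ of that is 38.637 dB.
L_p = 97.7 − 38.637 = 59.06 dB.

59.1 dB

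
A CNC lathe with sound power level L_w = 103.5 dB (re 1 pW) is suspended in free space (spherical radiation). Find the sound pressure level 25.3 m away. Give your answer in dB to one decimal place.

64.4 dB

Free-field spherical radiation: L_p = L_w − 10·log₁₀(4π·r²), r = 25.3 m.
4π·r² = 8044 m², 10·log₁₀ of that is 39.055 dB.
L_p = 103.5 − 39.055 = 64.45 dB.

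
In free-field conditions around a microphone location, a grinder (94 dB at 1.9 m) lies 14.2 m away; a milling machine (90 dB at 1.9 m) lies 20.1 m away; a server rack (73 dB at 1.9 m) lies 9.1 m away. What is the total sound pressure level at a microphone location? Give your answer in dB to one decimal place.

Apply inverse-square spreading to bring every level to the receiver, then sum 10^(L/10).
grinder: 94 − 20·log₁₀(14.2/1.9) = 94 − 17.47 = 76.53 dB.
milling machine: 90 − 20·log₁₀(20.1/1.9) = 90 − 20.49 = 69.51 dB.
server rack: 73 − 20·log₁₀(9.1/1.9) = 73 − 13.61 = 59.39 dB.
Σ 10^(L/10) = 5.478e+07 → L_total = 10·log₁₀(5.478e+07) = 77.39 dB.

77.4 dB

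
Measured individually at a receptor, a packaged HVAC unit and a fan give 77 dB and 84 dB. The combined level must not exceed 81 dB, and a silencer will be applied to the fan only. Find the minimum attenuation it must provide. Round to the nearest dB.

5 dB

Everything except the fan sums to 10^(77/10) = 5.012e+07 in linear terms, 77.00 dB.
The limit corresponds to 10^(81/10) = 1.259e+08; subtracting the fixed part leaves 7.577e+07 for the fan, i.e. 78.80 dB.
So the fan must be reduced from 84 to 78.80 dB: IL = 5.20 dB.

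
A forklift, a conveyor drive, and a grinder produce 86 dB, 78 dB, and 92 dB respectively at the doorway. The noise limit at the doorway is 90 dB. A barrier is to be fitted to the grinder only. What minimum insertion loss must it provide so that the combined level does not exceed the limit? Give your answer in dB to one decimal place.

Fixed contribution from the other sources: Σ 10^(L/10) = 10^(86/10) + 10^(78/10) = 4.612e+08 (86.64 dB).
To meet 90 dB overall, the treated grinder may contribute at most 10^(90/10) − 4.612e+08 = 5.388e+08, i.e. 87.31 dB.
Required insertion loss = 92 − 87.31 = 4.69 dB.

4.7 dB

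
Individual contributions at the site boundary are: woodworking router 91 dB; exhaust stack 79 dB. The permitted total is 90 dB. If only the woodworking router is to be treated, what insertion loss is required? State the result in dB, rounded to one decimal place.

1.4 dB

Fixed contribution from the other source: Σ 10^(L/10) = 10^(79/10) = 7.943e+07 (79.00 dB).
To meet 90 dB overall, the treated woodworking router may contribute at most 10^(90/10) − 7.943e+07 = 9.206e+08, i.e. 89.64 dB.
So the woodworking router must be reduced from 91 to 89.64 dB: IL = 1.36 dB.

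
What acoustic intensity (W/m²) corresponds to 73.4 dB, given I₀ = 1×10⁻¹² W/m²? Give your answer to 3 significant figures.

2.19e-05 W/m²

I = I₀·10^(L/10) = 10⁻¹² × 10^(73.4/10) = 10^(-4.660).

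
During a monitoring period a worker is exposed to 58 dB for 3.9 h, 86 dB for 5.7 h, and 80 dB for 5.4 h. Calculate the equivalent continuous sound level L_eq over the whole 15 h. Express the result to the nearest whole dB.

83 dB

L_eq = 10·log₁₀[(1/T)·Σ tᵢ·10^(Lᵢ/10)] with T = 15 h.
Σ tᵢ·10^(Lᵢ/10) = 3.9·10^(58/10) + 5.7·10^(86/10) + 5.4·10^(80/10) = 2.812e+09.
L_eq = 10·log₁₀(2.812e+09/15) = 82.73 dB.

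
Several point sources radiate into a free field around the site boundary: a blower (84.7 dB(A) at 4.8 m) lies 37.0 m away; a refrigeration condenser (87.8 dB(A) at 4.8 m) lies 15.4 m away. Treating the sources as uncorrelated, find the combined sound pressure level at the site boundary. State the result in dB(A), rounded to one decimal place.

78.0 dB(A)

Apply inverse-square spreading to bring every level to the receiver, then sum 10^(L/10).
blower: 84.7 − 20·log₁₀(37.0/4.8) = 84.7 − 17.74 = 66.96 dB(A).
refrigeration condenser: 87.8 − 20·log₁₀(15.4/4.8) = 87.8 − 10.13 = 77.67 dB(A).
Σ 10^(L/10) = 6.351e+07 → L_total = 10·log₁₀(6.351e+07) = 78.03 dB(A).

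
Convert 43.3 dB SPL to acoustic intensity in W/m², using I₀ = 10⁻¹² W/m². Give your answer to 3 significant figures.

I/I₀ = 10^(43.3/10) = 2.138e+04, so I = 2.138e+04 × 10⁻¹² W/m².

2.14e-08 W/m²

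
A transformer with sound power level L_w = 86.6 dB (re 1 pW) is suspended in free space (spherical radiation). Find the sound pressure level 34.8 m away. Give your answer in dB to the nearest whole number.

45 dB

Free-field spherical radiation: L_p = L_w − 10·log₁₀(4π·r²), r = 34.8 m.
4π·r² = 1.522e+04 m², 10·log₁₀ of that is 41.824 dB.
L_p = 86.6 − 41.824 = 44.78 dB.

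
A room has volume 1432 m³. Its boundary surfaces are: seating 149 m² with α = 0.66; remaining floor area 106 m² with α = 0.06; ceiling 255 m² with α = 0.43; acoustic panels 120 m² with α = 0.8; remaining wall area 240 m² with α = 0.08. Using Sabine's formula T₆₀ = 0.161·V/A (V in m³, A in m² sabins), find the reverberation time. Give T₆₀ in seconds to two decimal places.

0.70 s

Total absorption A = 149·0.66 + 106·0.06 + 255·0.43 + 120·0.8 + 240·0.08 = 329.55 m² sabins.
T₆₀ = 0.161 × 1432 / 329.55 = 0.700 s.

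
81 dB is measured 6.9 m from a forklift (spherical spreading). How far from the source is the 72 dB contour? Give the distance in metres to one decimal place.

19.4 m

For a point source L₁ − L₂ = 20·log₁₀(r₂/r₁), so r₂ = r₁·10^((L₁−L₂)/20).
r₂ = 6.9·10^((81−72)/20) = 6.9·10^(9.0/20) = 19.45 m.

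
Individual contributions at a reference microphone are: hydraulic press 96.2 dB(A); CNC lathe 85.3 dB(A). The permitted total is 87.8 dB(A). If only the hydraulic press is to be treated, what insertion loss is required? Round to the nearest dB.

12 dB

Everything except the hydraulic press sums to 10^(85.3/10) = 3.388e+08 in linear terms, 85.30 dB(A).
To meet 87.8 dB(A) overall, the treated hydraulic press may contribute at most 10^(87.8/10) − 3.388e+08 = 2.637e+08, i.e. 84.21 dB(A).
So the hydraulic press must be reduced from 96.2 to 84.21 dB(A): IL = 11.99 dB.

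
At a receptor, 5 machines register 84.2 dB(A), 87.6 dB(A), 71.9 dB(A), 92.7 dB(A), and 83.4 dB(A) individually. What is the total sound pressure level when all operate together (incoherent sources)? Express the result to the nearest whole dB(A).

95 dB(A)

For uncorrelated sources the intensities add, so convert each level to linear form, sum, and take 10·log₁₀ of the total.
Σ 10^(L/10) = 10^(84.2/10) + 10^(87.6/10) + 10^(71.9/10) + 10^(92.7/10) + 10^(83.4/10) = 2.935e+09.
L_total = 10·log₁₀(2.935e+09) = 94.68 dB(A).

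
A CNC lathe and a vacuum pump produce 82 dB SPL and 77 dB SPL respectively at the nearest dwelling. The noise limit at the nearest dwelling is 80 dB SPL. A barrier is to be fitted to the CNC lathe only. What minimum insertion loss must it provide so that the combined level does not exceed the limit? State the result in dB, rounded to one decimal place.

5.0 dB

Fixed contribution from the other source: Σ 10^(L/10) = 10^(77/10) = 5.012e+07 (77.00 dB SPL).
The limit corresponds to 10^(80/10) = 1.000e+08; subtracting the fixed part leaves 4.988e+07 for the CNC lathe, i.e. 76.98 dB SPL.
Required insertion loss = 82 − 76.98 = 5.02 dB.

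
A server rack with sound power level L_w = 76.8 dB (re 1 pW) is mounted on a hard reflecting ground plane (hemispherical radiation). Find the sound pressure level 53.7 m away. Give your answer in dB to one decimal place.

L_p = L_w − 10·log₁₀(2π·r²) with r = 53.7 m.
2π·r² = 1.812e+04 m², 10·log₁₀ of that is 42.581 dB.
L_p = 76.8 − 42.581 = 34.22 dB.

34.2 dB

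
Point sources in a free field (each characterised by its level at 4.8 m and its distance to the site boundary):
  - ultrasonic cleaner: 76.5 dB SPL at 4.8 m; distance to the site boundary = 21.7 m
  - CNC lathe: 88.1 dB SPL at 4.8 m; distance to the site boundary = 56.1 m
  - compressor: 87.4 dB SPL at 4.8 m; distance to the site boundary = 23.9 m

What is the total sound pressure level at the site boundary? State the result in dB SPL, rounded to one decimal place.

74.6 dB SPL

Propagate each source to the receiver with L = L_ref − 20·log₁₀(r/r_ref), then add intensities.
ultrasonic cleaner: 76.5 − 20·log₁₀(21.7/4.8) = 76.5 − 13.10 = 63.40 dB SPL.
CNC lathe: 88.1 − 20·log₁₀(56.1/4.8) = 88.1 − 21.35 = 66.75 dB SPL.
compressor: 87.4 − 20·log₁₀(23.9/4.8) = 87.4 − 13.94 = 73.46 dB SPL.
Σ 10^(L/10) = 2.908e+07 → L_total = 10·log₁₀(2.908e+07) = 74.64 dB SPL.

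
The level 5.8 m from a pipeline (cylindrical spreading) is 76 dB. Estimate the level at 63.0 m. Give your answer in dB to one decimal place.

65.6 dB

Cylindrical spreading from a line source gives a 10·log₁₀(r₂/r₁) drop.
L₂ = 76 − 10·log₁₀(63.0/5.8) = 76 − 10.359 = 65.64 dB.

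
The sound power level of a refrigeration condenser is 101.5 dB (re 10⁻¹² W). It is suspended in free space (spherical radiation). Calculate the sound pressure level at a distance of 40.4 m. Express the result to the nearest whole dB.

58 dB

The power spreads over a sphere of area 4π·r², so L_p = L_w − 10·log₁₀(4π·r²).
4π·r² = 2.051e+04 m², 10·log₁₀ of that is 43.120 dB.
L_p = 101.5 − 43.120 = 58.38 dB.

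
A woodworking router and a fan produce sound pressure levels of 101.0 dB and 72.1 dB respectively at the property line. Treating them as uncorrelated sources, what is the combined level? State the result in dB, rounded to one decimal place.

101.0 dB

Incoherent sources combine by intensity addition: L_total = 10·log₁₀(Σ 10^(L_i/10)).
Σ 10^(L/10) = 10^(101.0/10) + 10^(72.1/10) = 1.261e+10.
L_total = 10·log₁₀(1.261e+10) = 101.01 dB.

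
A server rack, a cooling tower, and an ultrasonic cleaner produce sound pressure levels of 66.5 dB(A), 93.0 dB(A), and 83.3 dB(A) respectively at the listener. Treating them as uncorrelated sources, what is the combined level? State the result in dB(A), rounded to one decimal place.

Incoherent sources combine by intensity addition: L_total = 10·log₁₀(Σ 10^(L_i/10)).
Σ 10^(L/10) = 10^(66.5/10) + 10^(93.0/10) + 10^(83.3/10) = 2.214e+09.
L_total = 10·log₁₀(2.214e+09) = 93.45 dB(A).

93.5 dB(A)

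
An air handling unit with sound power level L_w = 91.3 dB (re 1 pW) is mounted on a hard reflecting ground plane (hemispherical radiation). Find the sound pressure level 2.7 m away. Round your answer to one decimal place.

74.7 dB

L_p = L_w − 10·log₁₀(2π·r²) with r = 2.7 m.
2π·r² = 45.8 m², 10·log₁₀ of that is 16.609 dB.
L_p = 91.3 − 16.609 = 74.69 dB.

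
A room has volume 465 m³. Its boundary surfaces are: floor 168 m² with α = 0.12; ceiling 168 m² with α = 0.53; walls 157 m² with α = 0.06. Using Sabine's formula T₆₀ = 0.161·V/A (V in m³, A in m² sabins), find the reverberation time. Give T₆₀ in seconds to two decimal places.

0.63 s

A = Σ Sᵢαᵢ = 168·0.12 + 168·0.53 + 157·0.06 = 118.62 m².
T₆₀ = 0.161 × 465 / 118.62 = 0.631 s.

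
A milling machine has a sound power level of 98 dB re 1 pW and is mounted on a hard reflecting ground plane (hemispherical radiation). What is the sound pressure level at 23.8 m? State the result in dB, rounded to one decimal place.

The power spreads over a hemisphere of area 2π·r², so L_p = L_w − 10·log₁₀(2π·r²).
2π·r² = 3559 m², 10·log₁₀ of that is 35.513 dB.
L_p = 98 − 35.513 = 62.49 dB.

62.5 dB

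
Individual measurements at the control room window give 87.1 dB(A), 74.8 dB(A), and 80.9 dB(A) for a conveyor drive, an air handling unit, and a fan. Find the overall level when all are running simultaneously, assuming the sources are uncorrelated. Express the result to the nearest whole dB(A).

Incoherent sources combine by intensity addition: L_total = 10·log₁₀(Σ 10^(L_i/10)).
Σ 10^(L/10) = 10^(87.1/10) + 10^(74.8/10) + 10^(80.9/10) = 6.661e+08.
L_total = 10·log₁₀(6.661e+08) = 88.24 dB(A).

88 dB(A)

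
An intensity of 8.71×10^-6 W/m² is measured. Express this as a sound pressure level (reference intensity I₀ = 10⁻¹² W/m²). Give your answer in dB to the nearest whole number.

L = 10·log₁₀(I/I₀) = 10·log₁₀(8.71×10^-6/10⁻¹²) = 10·log₁₀(8.71×10^6).
L = 10·(0.9400 + 6) = 69.40 dB.

69 dB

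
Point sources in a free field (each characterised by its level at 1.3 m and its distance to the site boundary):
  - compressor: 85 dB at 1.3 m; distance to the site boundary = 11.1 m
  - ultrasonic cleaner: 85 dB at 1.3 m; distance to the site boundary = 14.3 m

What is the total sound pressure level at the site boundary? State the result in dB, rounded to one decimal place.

Apply inverse-square spreading to bring every level to the receiver, then sum 10^(L/10).
compressor: 85 − 20·log₁₀(11.1/1.3) = 85 − 18.63 = 66.37 dB.
ultrasonic cleaner: 85 − 20·log₁₀(14.3/1.3) = 85 − 20.83 = 64.17 dB.
Σ 10^(L/10) = 6.951e+06 → L_total = 10·log₁₀(6.951e+06) = 68.42 dB.

68.4 dB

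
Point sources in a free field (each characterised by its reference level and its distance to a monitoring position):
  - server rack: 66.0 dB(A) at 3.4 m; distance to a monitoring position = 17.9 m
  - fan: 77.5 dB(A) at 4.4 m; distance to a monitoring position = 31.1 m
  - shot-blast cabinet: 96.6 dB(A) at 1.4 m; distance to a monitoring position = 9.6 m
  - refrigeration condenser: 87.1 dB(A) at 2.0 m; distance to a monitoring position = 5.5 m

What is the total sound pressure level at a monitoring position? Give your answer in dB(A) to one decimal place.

First find each source's level at the receiver (point-source: −20·log₁₀(r/r_ref)), then combine on an intensity basis.
server rack: 66.0 − 20·log₁₀(17.9/3.4) = 66.0 − 14.43 = 51.57 dB(A).
fan: 77.5 − 20·log₁₀(31.1/4.4) = 77.5 − 16.99 = 60.51 dB(A).
shot-blast cabinet: 96.6 − 20·log₁₀(9.6/1.4) = 96.6 − 16.72 = 79.88 dB(A).
refrigeration condenser: 87.1 − 20·log₁₀(5.5/2.0) = 87.1 − 8.79 = 78.31 dB(A).
Σ 10^(L/10) = 1.663e+08 → L_total = 10·log₁₀(1.663e+08) = 82.21 dB(A).

82.2 dB(A)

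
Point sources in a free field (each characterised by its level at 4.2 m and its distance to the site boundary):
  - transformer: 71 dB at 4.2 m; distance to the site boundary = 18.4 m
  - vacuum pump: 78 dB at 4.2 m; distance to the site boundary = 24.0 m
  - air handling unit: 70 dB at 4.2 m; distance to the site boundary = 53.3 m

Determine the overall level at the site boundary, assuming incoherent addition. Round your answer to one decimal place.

Apply inverse-square spreading to bring every level to the receiver, then sum 10^(L/10).
transformer: 71 − 20·log₁₀(18.4/4.2) = 71 − 12.83 = 58.17 dB.
vacuum pump: 78 − 20·log₁₀(24.0/4.2) = 78 − 15.14 = 62.86 dB.
air handling unit: 70 − 20·log₁₀(53.3/4.2) = 70 − 22.07 = 47.93 dB.
Σ 10^(L/10) = 2.650e+06 → L_total = 10·log₁₀(2.650e+06) = 64.23 dB.

64.2 dB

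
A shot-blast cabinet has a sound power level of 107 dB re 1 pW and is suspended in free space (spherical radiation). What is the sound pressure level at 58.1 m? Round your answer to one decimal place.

60.7 dB

The power spreads over a sphere of area 4π·r², so L_p = L_w − 10·log₁₀(4π·r²).
4π·r² = 4.242e+04 m², 10·log₁₀ of that is 46.276 dB.
L_p = 107 − 46.276 = 60.72 dB.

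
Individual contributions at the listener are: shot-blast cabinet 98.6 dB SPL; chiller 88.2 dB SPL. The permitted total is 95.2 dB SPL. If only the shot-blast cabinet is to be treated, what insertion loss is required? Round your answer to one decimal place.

4.4 dB

Everything except the shot-blast cabinet sums to 10^(88.2/10) = 6.607e+08 in linear terms, 88.20 dB SPL.
The limit corresponds to 10^(95.2/10) = 3.311e+09; subtracting the fixed part leaves 2.651e+09 for the shot-blast cabinet, i.e. 94.23 dB SPL.
Required insertion loss = 98.6 − 94.23 = 4.37 dB.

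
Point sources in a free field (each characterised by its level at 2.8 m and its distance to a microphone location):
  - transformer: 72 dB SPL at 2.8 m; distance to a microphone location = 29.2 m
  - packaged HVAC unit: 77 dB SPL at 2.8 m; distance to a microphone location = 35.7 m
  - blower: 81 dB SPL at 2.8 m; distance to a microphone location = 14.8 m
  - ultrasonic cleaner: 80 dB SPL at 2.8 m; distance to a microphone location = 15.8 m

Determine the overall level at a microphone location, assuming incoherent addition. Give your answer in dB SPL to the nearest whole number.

69 dB SPL

First find each source's level at the receiver (point-source: −20·log₁₀(r/r_ref)), then combine on an intensity basis.
transformer: 72 − 20·log₁₀(29.2/2.8) = 72 − 20.36 = 51.64 dB SPL.
packaged HVAC unit: 77 − 20·log₁₀(35.7/2.8) = 77 − 22.11 = 54.89 dB SPL.
blower: 81 − 20·log₁₀(14.8/2.8) = 81 − 14.46 = 66.54 dB SPL.
ultrasonic cleaner: 80 − 20·log₁₀(15.8/2.8) = 80 − 15.03 = 64.97 dB SPL.
Σ 10^(L/10) = 8.101e+06 → L_total = 10·log₁₀(8.101e+06) = 69.09 dB SPL.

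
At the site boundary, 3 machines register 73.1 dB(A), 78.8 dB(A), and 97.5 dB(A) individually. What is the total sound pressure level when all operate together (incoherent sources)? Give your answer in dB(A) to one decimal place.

97.6 dB(A)

For uncorrelated sources the intensities add, so convert each level to linear form, sum, and take 10·log₁₀ of the total.
Σ 10^(L/10) = 10^(73.1/10) + 10^(78.8/10) + 10^(97.5/10) = 5.720e+09.
L_total = 10·log₁₀(5.720e+09) = 97.57 dB(A).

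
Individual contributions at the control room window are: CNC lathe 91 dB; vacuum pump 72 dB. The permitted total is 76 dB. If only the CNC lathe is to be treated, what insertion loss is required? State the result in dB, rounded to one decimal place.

The untreated sources together contribute 10^(72/10) = 1.585e+07, i.e. 72.00 dB.
To meet 76 dB overall, the treated CNC lathe may contribute at most 10^(76/10) − 1.585e+07 = 2.396e+07, i.e. 73.80 dB.
So the CNC lathe must be reduced from 91 to 73.80 dB: IL = 17.20 dB.

17.2 dB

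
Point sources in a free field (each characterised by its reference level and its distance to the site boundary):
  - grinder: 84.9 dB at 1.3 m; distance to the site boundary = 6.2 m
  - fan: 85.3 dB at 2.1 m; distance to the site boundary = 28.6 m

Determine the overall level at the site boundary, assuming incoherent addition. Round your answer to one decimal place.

First find each source's level at the receiver (point-source: −20·log₁₀(r/r_ref)), then combine on an intensity basis.
grinder: 84.9 − 20·log₁₀(6.2/1.3) = 84.9 − 13.57 = 71.33 dB.
fan: 85.3 − 20·log₁₀(28.6/2.1) = 85.3 − 22.68 = 62.62 dB.
Σ 10^(L/10) = 1.541e+07 → L_total = 10·log₁₀(1.541e+07) = 71.88 dB.

71.9 dB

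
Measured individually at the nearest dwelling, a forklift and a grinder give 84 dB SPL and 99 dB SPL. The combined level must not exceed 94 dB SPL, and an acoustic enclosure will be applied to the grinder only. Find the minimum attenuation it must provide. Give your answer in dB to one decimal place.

5.5 dB

Everything except the grinder sums to 10^(84/10) = 2.512e+08 in linear terms, 84.00 dB SPL.
The limit corresponds to 10^(94/10) = 2.512e+09; subtracting the fixed part leaves 2.261e+09 for the grinder, i.e. 93.54 dB SPL.
So the grinder must be reduced from 99 to 93.54 dB SPL: IL = 5.46 dB.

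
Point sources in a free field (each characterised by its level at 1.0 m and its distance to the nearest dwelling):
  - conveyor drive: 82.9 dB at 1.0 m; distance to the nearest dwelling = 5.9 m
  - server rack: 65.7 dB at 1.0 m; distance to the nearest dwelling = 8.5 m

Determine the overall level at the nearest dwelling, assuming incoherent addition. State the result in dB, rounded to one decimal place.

First find each source's level at the receiver (point-source: −20·log₁₀(r/r_ref)), then combine on an intensity basis.
conveyor drive: 82.9 − 20·log₁₀(5.9/1.0) = 82.9 − 15.42 = 67.48 dB.
server rack: 65.7 − 20·log₁₀(8.5/1.0) = 65.7 − 18.59 = 47.11 dB.
Σ 10^(L/10) = 5.653e+06 → L_total = 10·log₁₀(5.653e+06) = 67.52 dB.

67.5 dB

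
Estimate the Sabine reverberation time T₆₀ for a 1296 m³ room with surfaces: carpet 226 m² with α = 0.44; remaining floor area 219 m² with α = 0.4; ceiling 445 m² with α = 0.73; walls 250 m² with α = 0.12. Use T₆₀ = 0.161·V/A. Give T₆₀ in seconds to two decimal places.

Summing Sᵢαᵢ: 226·0.44 + 219·0.4 + 445·0.73 + 250·0.12 = 541.89 m².
T₆₀ = 0.161 × 1296 / 541.89 = 0.385 s.

0.39 s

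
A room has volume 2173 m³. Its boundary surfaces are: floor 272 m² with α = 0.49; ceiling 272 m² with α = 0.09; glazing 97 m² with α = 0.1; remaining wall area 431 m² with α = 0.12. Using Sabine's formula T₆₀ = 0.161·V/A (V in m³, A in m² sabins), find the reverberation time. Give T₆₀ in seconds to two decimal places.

A = Σ Sᵢαᵢ = 272·0.49 + 272·0.09 + 97·0.1 + 431·0.12 = 219.18 m².
T₆₀ = 0.161 × 2173 / 219.18 = 1.596 s.

1.60 s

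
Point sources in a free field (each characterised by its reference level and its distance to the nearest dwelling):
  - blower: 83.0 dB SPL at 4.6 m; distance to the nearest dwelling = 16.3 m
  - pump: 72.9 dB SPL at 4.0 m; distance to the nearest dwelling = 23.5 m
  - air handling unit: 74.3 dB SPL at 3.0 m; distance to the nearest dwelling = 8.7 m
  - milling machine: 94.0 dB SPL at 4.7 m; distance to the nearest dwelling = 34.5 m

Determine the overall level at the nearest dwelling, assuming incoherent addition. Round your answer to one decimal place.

78.2 dB SPL

Apply inverse-square spreading to bring every level to the receiver, then sum 10^(L/10).
blower: 83.0 − 20·log₁₀(16.3/4.6) = 83.0 − 10.99 = 72.01 dB SPL.
pump: 72.9 − 20·log₁₀(23.5/4.0) = 72.9 − 15.38 = 57.52 dB SPL.
air handling unit: 74.3 − 20·log₁₀(8.7/3.0) = 74.3 − 9.25 = 65.05 dB SPL.
milling machine: 94.0 − 20·log₁₀(34.5/4.7) = 94.0 − 17.31 = 76.69 dB SPL.
Σ 10^(L/10) = 6.627e+07 → L_total = 10·log₁₀(6.627e+07) = 78.21 dB SPL.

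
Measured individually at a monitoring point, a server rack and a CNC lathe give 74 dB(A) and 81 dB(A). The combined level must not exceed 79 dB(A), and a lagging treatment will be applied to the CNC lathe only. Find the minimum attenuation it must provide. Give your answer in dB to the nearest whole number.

Fixed contribution from the other source: Σ 10^(L/10) = 10^(74/10) = 2.512e+07 (74.00 dB(A)).
To meet 79 dB(A) overall, the treated CNC lathe may contribute at most 10^(79/10) − 2.512e+07 = 5.431e+07, i.e. 77.35 dB(A).
So the CNC lathe must be reduced from 81 to 77.35 dB(A): IL = 3.65 dB.

4 dB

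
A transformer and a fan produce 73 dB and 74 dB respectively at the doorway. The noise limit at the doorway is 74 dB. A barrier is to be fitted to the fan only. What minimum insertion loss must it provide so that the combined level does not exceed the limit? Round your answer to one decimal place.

Everything except the fan sums to 10^(73/10) = 1.995e+07 in linear terms, 73.00 dB.
The limit corresponds to 10^(74/10) = 2.512e+07; subtracting the fixed part leaves 5.166e+06 for the fan, i.e. 67.13 dB.
Required insertion loss = 74 − 67.13 = 6.87 dB.

6.9 dB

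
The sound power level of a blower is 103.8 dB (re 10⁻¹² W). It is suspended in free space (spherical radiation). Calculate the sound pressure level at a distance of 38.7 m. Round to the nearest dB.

61 dB

Free-field spherical radiation: L_p = L_w − 10·log₁₀(4π·r²), r = 38.7 m.
4π·r² = 1.882e+04 m², 10·log₁₀ of that is 42.746 dB.
L_p = 103.8 − 42.746 = 61.05 dB.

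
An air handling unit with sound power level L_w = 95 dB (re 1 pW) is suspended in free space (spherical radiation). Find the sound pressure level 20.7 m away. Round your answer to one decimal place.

L_p = L_w − 10·log₁₀(4π·r²) with r = 20.7 m.
4π·r² = 5385 m², 10·log₁₀ of that is 37.312 dB.
L_p = 95 − 37.312 = 57.69 dB.

57.7 dB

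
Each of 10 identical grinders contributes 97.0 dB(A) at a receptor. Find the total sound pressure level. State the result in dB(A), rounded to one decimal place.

L_total = L₁ + 10·log₁₀ N for N identical incoherent sources.
L_total = 97.0 + 10·log₁₀(10) = 97.0 + 10.000 = 107.00 dB(A).

107.0 dB(A)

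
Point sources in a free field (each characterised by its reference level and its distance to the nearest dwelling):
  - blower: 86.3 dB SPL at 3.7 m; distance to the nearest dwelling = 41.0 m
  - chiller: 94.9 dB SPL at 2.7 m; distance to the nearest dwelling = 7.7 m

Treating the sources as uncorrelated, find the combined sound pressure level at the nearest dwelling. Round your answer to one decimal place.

85.8 dB SPL

Apply inverse-square spreading to bring every level to the receiver, then sum 10^(L/10).
blower: 86.3 − 20·log₁₀(41.0/3.7) = 86.3 − 20.89 = 65.41 dB SPL.
chiller: 94.9 − 20·log₁₀(7.7/2.7) = 94.9 − 9.10 = 85.80 dB SPL.
Σ 10^(L/10) = 3.834e+08 → L_total = 10·log₁₀(3.834e+08) = 85.84 dB SPL.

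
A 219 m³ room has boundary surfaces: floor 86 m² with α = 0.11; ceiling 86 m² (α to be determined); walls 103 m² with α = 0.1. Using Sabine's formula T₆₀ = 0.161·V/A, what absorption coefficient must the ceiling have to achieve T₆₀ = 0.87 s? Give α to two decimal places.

0.24

Required total absorption A = 0.161·219/0.87 = 40.53 m².
Absorption from the other surfaces = 86·0.11 + 103·0.1 = 19.76 m², so the ceiling must supply 20.77 m² over 86 m².
α = 20.77/86 = 0.241.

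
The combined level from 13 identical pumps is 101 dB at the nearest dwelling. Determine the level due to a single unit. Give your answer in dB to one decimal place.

For N identical incoherent sources L_total = L₁ + 10·log₁₀ N, so L₁ = 101 − 10·log₁₀(13) = 101 − 11.139.

89.9 dB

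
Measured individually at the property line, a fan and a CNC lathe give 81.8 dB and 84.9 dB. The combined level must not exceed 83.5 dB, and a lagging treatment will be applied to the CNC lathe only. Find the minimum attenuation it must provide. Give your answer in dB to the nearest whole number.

Everything except the CNC lathe sums to 10^(81.8/10) = 1.514e+08 in linear terms, 81.80 dB.
The limit corresponds to 10^(83.5/10) = 2.239e+08; subtracting the fixed part leaves 7.252e+07 for the CNC lathe, i.e. 78.60 dB.
Required insertion loss = 84.9 − 78.60 = 6.30 dB.

6 dB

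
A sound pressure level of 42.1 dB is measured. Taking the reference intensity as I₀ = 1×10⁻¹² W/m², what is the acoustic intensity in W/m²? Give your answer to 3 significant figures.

I = I₀·10^(L/10) = 10⁻¹² × 10^(42.1/10) = 10^(-7.790).

1.62e-08 W/m²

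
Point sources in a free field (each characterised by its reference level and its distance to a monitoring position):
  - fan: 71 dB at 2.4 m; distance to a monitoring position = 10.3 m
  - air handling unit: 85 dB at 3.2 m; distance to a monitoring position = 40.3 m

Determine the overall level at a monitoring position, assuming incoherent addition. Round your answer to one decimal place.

64.3 dB

Apply inverse-square spreading to bring every level to the receiver, then sum 10^(L/10).
fan: 71 − 20·log₁₀(10.3/2.4) = 71 − 12.65 = 58.35 dB.
air handling unit: 85 − 20·log₁₀(40.3/3.2) = 85 − 22.00 = 63.00 dB.
Σ 10^(L/10) = 2.677e+06 → L_total = 10·log₁₀(2.677e+06) = 64.28 dB.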